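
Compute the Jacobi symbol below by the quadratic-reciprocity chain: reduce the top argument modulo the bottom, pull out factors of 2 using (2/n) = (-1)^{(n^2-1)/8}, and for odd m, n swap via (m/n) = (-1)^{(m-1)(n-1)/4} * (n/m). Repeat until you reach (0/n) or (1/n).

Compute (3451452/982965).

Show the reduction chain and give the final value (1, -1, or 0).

0

(3451452/982965): 3451452 mod 982965 = 502557, so (3451452/982965) = (502557/982965)
flip (502557/982965) -> (982965/502557): both odd, 502557 mod 4 = 1, 982965 mod 4 = 1, so the flip contributes +1; sign now +1
(982965/502557): 982965 mod 502557 = 480408, so (982965/502557) = (480408/502557)
factor out 2^3: 480408 = 2^3·60051; with 502557 mod 8 = 5, (2/502557) = -1; sign now -1; continue with (60051/502557)
flip (60051/502557) -> (502557/60051): both odd, 60051 mod 4 = 3, 502557 mod 4 = 1, so the flip contributes +1; sign now -1
(502557/60051): 502557 mod 60051 = 22149, so (502557/60051) = (22149/60051)
flip (22149/60051) -> (60051/22149): both odd, 22149 mod 4 = 1, 60051 mod 4 = 3, so the flip contributes +1; sign now -1
(60051/22149): 60051 mod 22149 = 15753, so (60051/22149) = (15753/22149)
flip (15753/22149) -> (22149/15753): both odd, 15753 mod 4 = 1, 22149 mod 4 = 1, so the flip contributes +1; sign now -1
(22149/15753): 22149 mod 15753 = 6396, so (22149/15753) = (6396/15753)
factor out 2^2: 6396 = 2^2·1599; with 15753 mod 8 = 1, (2/15753) = +1; sign now -1; continue with (1599/15753)
flip (1599/15753) -> (15753/1599): both odd, 1599 mod 4 = 3, 15753 mod 4 = 1, so the flip contributes +1; sign now -1
(15753/1599): 15753 mod 1599 = 1362, so (15753/1599) = (1362/1599)
factor out 2^1: 1362 = 2^1·681; with 1599 mod 8 = 7, (2/1599) = +1; sign now -1; continue with (681/1599)
flip (681/1599) -> (1599/681): both odd, 681 mod 4 = 1, 1599 mod 4 = 3, so the flip contributes +1; sign now -1
(1599/681): 1599 mod 681 = 237, so (1599/681) = (237/681)
flip (237/681) -> (681/237): both odd, 237 mod 4 = 1, 681 mod 4 = 1, so the flip contributes +1; sign now -1
(681/237): 681 mod 237 = 207, so (681/237) = (207/237)
flip (207/237) -> (237/207): both odd, 207 mod 4 = 3, 237 mod 4 = 1, so the flip contributes +1; sign now -1
(237/207): 237 mod 207 = 30, so (237/207) = (30/207)
factor out 2^1: 30 = 2^1·15; with 207 mod 8 = 7, (2/207) = +1; sign now -1; continue with (15/207)
flip (15/207) -> (207/15): both odd, 15 mod 4 = 3, 207 mod 4 = 3, so the flip contributes -1; sign now +1
(207/15): 207 mod 15 = 12, so (207/15) = (12/15)
factor out 2^2: 12 = 2^2·3; with 15 mod 8 = 7, (2/15) = +1; sign now +1; continue with (3/15)
flip (3/15) -> (15/3): both odd, 3 mod 4 = 3, 15 mod 4 = 3, so the flip contributes -1; sign now -1
(15/3): 15 mod 3 = 0, so (15/3) = (0/3)
reached (0/3); gcd(a, n) > 1, so (0/3) = 0 and the symbol is 0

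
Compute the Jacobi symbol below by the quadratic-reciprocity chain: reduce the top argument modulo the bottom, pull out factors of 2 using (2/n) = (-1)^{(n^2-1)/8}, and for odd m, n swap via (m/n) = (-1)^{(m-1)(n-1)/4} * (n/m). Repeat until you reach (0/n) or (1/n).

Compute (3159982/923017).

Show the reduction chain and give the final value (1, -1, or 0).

(3159982/923017): 3159982 mod 923017 = 390931, so (3159982/923017) = (390931/923017)
flip (390931/923017) -> (923017/390931): both odd, 390931 mod 4 = 3, 923017 mod 4 = 1, so the flip contributes +1; sign now +1
(923017/390931): 923017 mod 390931 = 141155, so (923017/390931) = (141155/390931)
flip (141155/390931) -> (390931/141155): both odd, 141155 mod 4 = 3, 390931 mod 4 = 3, so the flip contributes -1; sign now -1
(390931/141155): 390931 mod 141155 = 108621, so (390931/141155) = (108621/141155)
flip (108621/141155) -> (141155/108621): both odd, 108621 mod 4 = 1, 141155 mod 4 = 3, so the flip contributes +1; sign now -1
(141155/108621): 141155 mod 108621 = 32534, so (141155/108621) = (32534/108621)
factor out 2^1: 32534 = 2^1·16267; with 108621 mod 8 = 5, (2/108621) = -1; sign now +1; continue with (16267/108621)
flip (16267/108621) -> (108621/16267): both odd, 16267 mod 4 = 3, 108621 mod 4 = 1, so the flip contributes +1; sign now +1
(108621/16267): 108621 mod 16267 = 11019, so (108621/16267) = (11019/16267)
flip (11019/16267) -> (16267/11019): both odd, 11019 mod 4 = 3, 16267 mod 4 = 3, so the flip contributes -1; sign now -1
(16267/11019): 16267 mod 11019 = 5248, so (16267/11019) = (5248/11019)
factor out 2^7: 5248 = 2^7·41; with 11019 mod 8 = 3, (2/11019) = -1; sign now +1; continue with (41/11019)
flip (41/11019) -> (11019/41): both odd, 41 mod 4 = 1, 11019 mod 4 = 3, so the flip contributes +1; sign now +1
(11019/41): 11019 mod 41 = 31, so (11019/41) = (31/41)
flip (31/41) -> (41/31): both odd, 31 mod 4 = 3, 41 mod 4 = 1, so the flip contributes +1; sign now +1
(41/31): 41 mod 31 = 10, so (41/31) = (10/31)
factor out 2^1: 10 = 2^1·5; with 31 mod 8 = 7, (2/31) = +1; sign now +1; continue with (5/31)
flip (5/31) -> (31/5): both odd, 5 mod 4 = 1, 31 mod 4 = 3, so the flip contributes +1; sign now +1
(31/5): 31 mod 5 = 1, so (31/5) = (1/5)
reached (1/5) = 1, so the symbol is +1

1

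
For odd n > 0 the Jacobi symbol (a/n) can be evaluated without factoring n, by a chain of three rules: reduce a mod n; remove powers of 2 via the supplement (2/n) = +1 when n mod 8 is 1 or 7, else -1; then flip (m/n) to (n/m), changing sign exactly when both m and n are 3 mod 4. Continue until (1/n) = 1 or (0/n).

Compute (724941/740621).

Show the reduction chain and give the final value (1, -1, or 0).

flip (724941/740621) -> (740621/724941): both odd, 724941 mod 4 = 1, 740621 mod 4 = 1, so the flip contributes +1; sign now +1
(740621/724941): 740621 mod 724941 = 15680, so (740621/724941) = (15680/724941)
factor out 2^6: 15680 = 2^6·245; with 724941 mod 8 = 5, (2/724941) = -1; sign now +1; continue with (245/724941)
flip (245/724941) -> (724941/245): both odd, 245 mod 4 = 1, 724941 mod 4 = 1, so the flip contributes +1; sign now +1
(724941/245): 724941 mod 245 = 231, so (724941/245) = (231/245)
flip (231/245) -> (245/231): both odd, 231 mod 4 = 3, 245 mod 4 = 1, so the flip contributes +1; sign now +1
(245/231): 245 mod 231 = 14, so (245/231) = (14/231)
factor out 2^1: 14 = 2^1·7; with 231 mod 8 = 7, (2/231) = +1; sign now +1; continue with (7/231)
flip (7/231) -> (231/7): both odd, 7 mod 4 = 3, 231 mod 4 = 3, so the flip contributes -1; sign now -1
(231/7): 231 mod 7 = 0, so (231/7) = (0/7)
reached (0/7); gcd(a, n) > 1, so (0/7) = 0 and the symbol is 0

0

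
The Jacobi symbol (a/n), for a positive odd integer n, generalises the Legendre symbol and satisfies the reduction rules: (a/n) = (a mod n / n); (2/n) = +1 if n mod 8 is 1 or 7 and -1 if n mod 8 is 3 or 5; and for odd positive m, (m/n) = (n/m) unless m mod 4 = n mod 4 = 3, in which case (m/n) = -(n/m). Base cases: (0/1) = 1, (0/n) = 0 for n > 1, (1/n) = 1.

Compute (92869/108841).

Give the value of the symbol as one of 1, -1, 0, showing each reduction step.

-1

reciprocity: (92869/108841) = +1·(108841/92869) since 92869 mod 4 = 1, 108841 mod 4 = 1; sign now +1
(108841/92869) = (15972/92869)   [reduce mod 92869]
15972 = 2^2·3993; (2/92869) = -1 since 92869 mod 8 = 5, so (15972/92869) = (-1)^2·(3993/92869); sign now +1
reciprocity: (3993/92869) = +1·(92869/3993) since 3993 mod 4 = 1, 92869 mod 4 = 1; sign now +1
(92869/3993) = (1030/3993)   [reduce mod 3993]
1030 = 2^1·515; (2/3993) = +1 since 3993 mod 8 = 1, so (1030/3993) = (+1)^1·(515/3993); sign now +1
reciprocity: (515/3993) = +1·(3993/515) since 515 mod 4 = 3, 3993 mod 4 = 1; sign now +1
(3993/515) = (388/515)   [reduce mod 515]
388 = 2^2·97; (2/515) = -1 since 515 mod 8 = 3, so (388/515) = (-1)^2·(97/515); sign now +1
reciprocity: (97/515) = +1·(515/97) since 97 mod 4 = 1, 515 mod 4 = 3; sign now +1
(515/97) = (30/97)   [reduce mod 97]
30 = 2^1·15; (2/97) = +1 since 97 mod 8 = 1, so (30/97) = (+1)^1·(15/97); sign now +1
reciprocity: (15/97) = +1·(97/15) since 15 mod 4 = 3, 97 mod 4 = 1; sign now +1
(97/15) = (7/15)   [reduce mod 15]
reciprocity: (7/15) = -1·(15/7) since 7 mod 4 = 3, 15 mod 4 = 3; sign now -1
(15/7) = (1/7)   [reduce mod 7]
(1/7) = 1; final value = sign = -1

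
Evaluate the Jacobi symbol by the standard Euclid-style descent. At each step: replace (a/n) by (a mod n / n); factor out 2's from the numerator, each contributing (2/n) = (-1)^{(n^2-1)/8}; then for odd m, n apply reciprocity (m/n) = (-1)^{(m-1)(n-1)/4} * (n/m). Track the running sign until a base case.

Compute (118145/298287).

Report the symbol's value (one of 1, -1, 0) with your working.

-1

flip (118145/298287) -> (298287/118145): both odd, 118145 mod 4 = 1, 298287 mod 4 = 3, so the flip contributes +1; sign now +1
(298287/118145): 298287 mod 118145 = 61997, so (298287/118145) = (61997/118145)
flip (61997/118145) -> (118145/61997): both odd, 61997 mod 4 = 1, 118145 mod 4 = 1, so the flip contributes +1; sign now +1
(118145/61997): 118145 mod 61997 = 56148, so (118145/61997) = (56148/61997)
factor out 2^2: 56148 = 2^2·14037; with 61997 mod 8 = 5, (2/61997) = -1; sign now +1; continue with (14037/61997)
flip (14037/61997) -> (61997/14037): both odd, 14037 mod 4 = 1, 61997 mod 4 = 1, so the flip contributes +1; sign now +1
(61997/14037): 61997 mod 14037 = 5849, so (61997/14037) = (5849/14037)
flip (5849/14037) -> (14037/5849): both odd, 5849 mod 4 = 1, 14037 mod 4 = 1, so the flip contributes +1; sign now +1
(14037/5849): 14037 mod 5849 = 2339, so (14037/5849) = (2339/5849)
flip (2339/5849) -> (5849/2339): both odd, 2339 mod 4 = 3, 5849 mod 4 = 1, so the flip contributes +1; sign now +1
(5849/2339): 5849 mod 2339 = 1171, so (5849/2339) = (1171/2339)
flip (1171/2339) -> (2339/1171): both odd, 1171 mod 4 = 3, 2339 mod 4 = 3, so the flip contributes -1; sign now -1
(2339/1171): 2339 mod 1171 = 1168, so (2339/1171) = (1168/1171)
factor out 2^4: 1168 = 2^4·73; with 1171 mod 8 = 3, (2/1171) = -1; sign now -1; continue with (73/1171)
flip (73/1171) -> (1171/73): both odd, 73 mod 4 = 1, 1171 mod 4 = 3, so the flip contributes +1; sign now -1
(1171/73): 1171 mod 73 = 3, so (1171/73) = (3/73)
flip (3/73) -> (73/3): both odd, 3 mod 4 = 3, 73 mod 4 = 1, so the flip contributes +1; sign now -1
(73/3): 73 mod 3 = 1, so (73/3) = (1/3)
reached (1/3) = 1, so the symbol is -1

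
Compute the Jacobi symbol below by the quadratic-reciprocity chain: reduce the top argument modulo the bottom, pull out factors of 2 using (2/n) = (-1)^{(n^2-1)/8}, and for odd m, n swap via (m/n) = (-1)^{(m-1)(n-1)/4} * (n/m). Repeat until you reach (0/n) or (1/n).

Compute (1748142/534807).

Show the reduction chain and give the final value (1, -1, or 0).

0

(1748142/534807) = (143721/534807)   [reduce mod 534807]
reciprocity: (143721/534807) = +1·(534807/143721) since 143721 mod 4 = 1, 534807 mod 4 = 3; sign now +1
(534807/143721) = (103644/143721)   [reduce mod 143721]
103644 = 2^2·25911; (2/143721) = +1 since 143721 mod 8 = 1, so (103644/143721) = (+1)^2·(25911/143721); sign now +1
reciprocity: (25911/143721) = +1·(143721/25911) since 25911 mod 4 = 3, 143721 mod 4 = 1; sign now +1
(143721/25911) = (14166/25911)   [reduce mod 25911]
14166 = 2^1·7083; (2/25911) = +1 since 25911 mod 8 = 7, so (14166/25911) = (+1)^1·(7083/25911); sign now +1
reciprocity: (7083/25911) = -1·(25911/7083) since 7083 mod 4 = 3, 25911 mod 4 = 3; sign now -1
(25911/7083) = (4662/7083)   [reduce mod 7083]
4662 = 2^1·2331; (2/7083) = -1 since 7083 mod 8 = 3, so (4662/7083) = (-1)^1·(2331/7083); sign now +1
reciprocity: (2331/7083) = -1·(7083/2331) since 2331 mod 4 = 3, 7083 mod 4 = 3; sign now -1
(7083/2331) = (90/2331)   [reduce mod 2331]
90 = 2^1·45; (2/2331) = -1 since 2331 mod 8 = 3, so (90/2331) = (-1)^1·(45/2331); sign now +1
reciprocity: (45/2331) = +1·(2331/45) since 45 mod 4 = 1, 2331 mod 4 = 3; sign now +1
(2331/45) = (36/45)   [reduce mod 45]
36 = 2^2·9; (2/45) = -1 since 45 mod 8 = 5, so (36/45) = (-1)^2·(9/45); sign now +1
reciprocity: (9/45) = +1·(45/9) since 9 mod 4 = 1, 45 mod 4 = 1; sign now +1
(45/9) = (0/9)   [reduce mod 9]
(0/9) = 0   [gcd(a, n) > 1]; final value = 0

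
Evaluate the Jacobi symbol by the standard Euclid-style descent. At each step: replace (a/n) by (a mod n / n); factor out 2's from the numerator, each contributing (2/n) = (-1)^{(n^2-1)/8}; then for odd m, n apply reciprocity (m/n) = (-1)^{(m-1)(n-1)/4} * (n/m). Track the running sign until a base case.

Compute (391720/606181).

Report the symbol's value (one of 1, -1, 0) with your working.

-1

factor out 2^3: 391720 = 2^3·48965; with 606181 mod 8 = 5, (2/606181) = -1; sign now -1; continue with (48965/606181)
flip (48965/606181) -> (606181/48965): both odd, 48965 mod 4 = 1, 606181 mod 4 = 1, so the flip contributes +1; sign now -1
(606181/48965): 606181 mod 48965 = 18601, so (606181/48965) = (18601/48965)
flip (18601/48965) -> (48965/18601): both odd, 18601 mod 4 = 1, 48965 mod 4 = 1, so the flip contributes +1; sign now -1
(48965/18601): 48965 mod 18601 = 11763, so (48965/18601) = (11763/18601)
flip (11763/18601) -> (18601/11763): both odd, 11763 mod 4 = 3, 18601 mod 4 = 1, so the flip contributes +1; sign now -1
(18601/11763): 18601 mod 11763 = 6838, so (18601/11763) = (6838/11763)
factor out 2^1: 6838 = 2^1·3419; with 11763 mod 8 = 3, (2/11763) = -1; sign now +1; continue with (3419/11763)
flip (3419/11763) -> (11763/3419): both odd, 3419 mod 4 = 3, 11763 mod 4 = 3, so the flip contributes -1; sign now -1
(11763/3419): 11763 mod 3419 = 1506, so (11763/3419) = (1506/3419)
factor out 2^1: 1506 = 2^1·753; with 3419 mod 8 = 3, (2/3419) = -1; sign now +1; continue with (753/3419)
flip (753/3419) -> (3419/753): both odd, 753 mod 4 = 1, 3419 mod 4 = 3, so the flip contributes +1; sign now +1
(3419/753): 3419 mod 753 = 407, so (3419/753) = (407/753)
flip (407/753) -> (753/407): both odd, 407 mod 4 = 3, 753 mod 4 = 1, so the flip contributes +1; sign now +1
(753/407): 753 mod 407 = 346, so (753/407) = (346/407)
factor out 2^1: 346 = 2^1·173; with 407 mod 8 = 7, (2/407) = +1; sign now +1; continue with (173/407)
flip (173/407) -> (407/173): both odd, 173 mod 4 = 1, 407 mod 4 = 3, so the flip contributes +1; sign now +1
(407/173): 407 mod 173 = 61, so (407/173) = (61/173)
flip (61/173) -> (173/61): both odd, 61 mod 4 = 1, 173 mod 4 = 1, so the flip contributes +1; sign now +1
(173/61): 173 mod 61 = 51, so (173/61) = (51/61)
flip (51/61) -> (61/51): both odd, 51 mod 4 = 3, 61 mod 4 = 1, so the flip contributes +1; sign now +1
(61/51): 61 mod 51 = 10, so (61/51) = (10/51)
factor out 2^1: 10 = 2^1·5; with 51 mod 8 = 3, (2/51) = -1; sign now -1; continue with (5/51)
flip (5/51) -> (51/5): both odd, 5 mod 4 = 1, 51 mod 4 = 3, so the flip contributes +1; sign now -1
(51/5): 51 mod 5 = 1, so (51/5) = (1/5)
reached (1/5) = 1, so the symbol is -1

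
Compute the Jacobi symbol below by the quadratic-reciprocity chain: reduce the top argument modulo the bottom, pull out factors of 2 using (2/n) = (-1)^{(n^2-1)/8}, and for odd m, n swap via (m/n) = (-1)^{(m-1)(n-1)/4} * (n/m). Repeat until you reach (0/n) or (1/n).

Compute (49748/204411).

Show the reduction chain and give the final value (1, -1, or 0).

-1

factor out 2^2: 49748 = 2^2·12437; with 204411 mod 8 = 3, (2/204411) = -1; sign now +1; continue with (12437/204411)
flip (12437/204411) -> (204411/12437): both odd, 12437 mod 4 = 1, 204411 mod 4 = 3, so the flip contributes +1; sign now +1
(204411/12437): 204411 mod 12437 = 5419, so (204411/12437) = (5419/12437)
flip (5419/12437) -> (12437/5419): both odd, 5419 mod 4 = 3, 12437 mod 4 = 1, so the flip contributes +1; sign now +1
(12437/5419): 12437 mod 5419 = 1599, so (12437/5419) = (1599/5419)
flip (1599/5419) -> (5419/1599): both odd, 1599 mod 4 = 3, 5419 mod 4 = 3, so the flip contributes -1; sign now -1
(5419/1599): 5419 mod 1599 = 622, so (5419/1599) = (622/1599)
factor out 2^1: 622 = 2^1·311; with 1599 mod 8 = 7, (2/1599) = +1; sign now -1; continue with (311/1599)
flip (311/1599) -> (1599/311): both odd, 311 mod 4 = 3, 1599 mod 4 = 3, so the flip contributes -1; sign now +1
(1599/311): 1599 mod 311 = 44, so (1599/311) = (44/311)
factor out 2^2: 44 = 2^2·11; with 311 mod 8 = 7, (2/311) = +1; sign now +1; continue with (11/311)
flip (11/311) -> (311/11): both odd, 11 mod 4 = 3, 311 mod 4 = 3, so the flip contributes -1; sign now -1
(311/11): 311 mod 11 = 3, so (311/11) = (3/11)
flip (3/11) -> (11/3): both odd, 3 mod 4 = 3, 11 mod 4 = 3, so the flip contributes -1; sign now +1
(11/3): 11 mod 3 = 2, so (11/3) = (2/3)
factor out 2^1: 2 = 2^1·1; with 3 mod 8 = 3, (2/3) = -1; sign now -1; continue with (1/3)
reached (1/3) = 1, so the symbol is -1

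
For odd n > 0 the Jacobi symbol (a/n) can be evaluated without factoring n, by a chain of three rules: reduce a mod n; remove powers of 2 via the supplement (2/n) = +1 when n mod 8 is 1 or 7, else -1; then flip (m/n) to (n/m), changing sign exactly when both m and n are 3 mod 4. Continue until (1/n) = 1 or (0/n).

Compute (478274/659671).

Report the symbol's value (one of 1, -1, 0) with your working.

478274 = 2^1·239137; (2/659671) = +1 since 659671 mod 8 = 7, so (478274/659671) = (+1)^1·(239137/659671); sign now +1
reciprocity: (239137/659671) = +1·(659671/239137) since 239137 mod 4 = 1, 659671 mod 4 = 3; sign now +1
(659671/239137) = (181397/239137)   [reduce mod 239137]
reciprocity: (181397/239137) = +1·(239137/181397) since 181397 mod 4 = 1, 239137 mod 4 = 1; sign now +1
(239137/181397) = (57740/181397)   [reduce mod 181397]
57740 = 2^2·14435; (2/181397) = -1 since 181397 mod 8 = 5, so (57740/181397) = (-1)^2·(14435/181397); sign now +1
reciprocity: (14435/181397) = +1·(181397/14435) since 14435 mod 4 = 3, 181397 mod 4 = 1; sign now +1
(181397/14435) = (8177/14435)   [reduce mod 14435]
reciprocity: (8177/14435) = +1·(14435/8177) since 8177 mod 4 = 1, 14435 mod 4 = 3; sign now +1
(14435/8177) = (6258/8177)   [reduce mod 8177]
6258 = 2^1·3129; (2/8177) = +1 since 8177 mod 8 = 1, so (6258/8177) = (+1)^1·(3129/8177); sign now +1
reciprocity: (3129/8177) = +1·(8177/3129) since 3129 mod 4 = 1, 8177 mod 4 = 1; sign now +1
(8177/3129) = (1919/3129)   [reduce mod 3129]
reciprocity: (1919/3129) = +1·(3129/1919) since 1919 mod 4 = 3, 3129 mod 4 = 1; sign now +1
(3129/1919) = (1210/1919)   [reduce mod 1919]
1210 = 2^1·605; (2/1919) = +1 since 1919 mod 8 = 7, so (1210/1919) = (+1)^1·(605/1919); sign now +1
reciprocity: (605/1919) = +1·(1919/605) since 605 mod 4 = 1, 1919 mod 4 = 3; sign now +1
(1919/605) = (104/605)   [reduce mod 605]
104 = 2^3·13; (2/605) = -1 since 605 mod 8 = 5, so (104/605) = (-1)^3·(13/605); sign now -1
reciprocity: (13/605) = +1·(605/13) since 13 mod 4 = 1, 605 mod 4 = 1; sign now -1
(605/13) = (7/13)   [reduce mod 13]
reciprocity: (7/13) = +1·(13/7) since 7 mod 4 = 3, 13 mod 4 = 1; sign now -1
(13/7) = (6/7)   [reduce mod 7]
6 = 2^1·3; (2/7) = +1 since 7 mod 8 = 7, so (6/7) = (+1)^1·(3/7); sign now -1
reciprocity: (3/7) = -1·(7/3) since 3 mod 4 = 3, 7 mod 4 = 3; sign now +1
(7/3) = (1/3)   [reduce mod 3]
(1/3) = 1; final value = sign = +1

1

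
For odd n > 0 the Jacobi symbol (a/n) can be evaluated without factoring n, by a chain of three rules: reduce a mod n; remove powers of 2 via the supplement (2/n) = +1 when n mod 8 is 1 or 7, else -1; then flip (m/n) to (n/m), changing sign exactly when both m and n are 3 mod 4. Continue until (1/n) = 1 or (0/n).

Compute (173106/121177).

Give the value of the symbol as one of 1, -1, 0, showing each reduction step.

1

(173106/121177): 173106 mod 121177 = 51929, so (173106/121177) = (51929/121177)
flip (51929/121177) -> (121177/51929): both odd, 51929 mod 4 = 1, 121177 mod 4 = 1, so the flip contributes +1; sign now +1
(121177/51929): 121177 mod 51929 = 17319, so (121177/51929) = (17319/51929)
flip (17319/51929) -> (51929/17319): both odd, 17319 mod 4 = 3, 51929 mod 4 = 1, so the flip contributes +1; sign now +1
(51929/17319): 51929 mod 17319 = 17291, so (51929/17319) = (17291/17319)
flip (17291/17319) -> (17319/17291): both odd, 17291 mod 4 = 3, 17319 mod 4 = 3, so the flip contributes -1; sign now -1
(17319/17291): 17319 mod 17291 = 28, so (17319/17291) = (28/17291)
factor out 2^2: 28 = 2^2·7; with 17291 mod 8 = 3, (2/17291) = -1; sign now -1; continue with (7/17291)
flip (7/17291) -> (17291/7): both odd, 7 mod 4 = 3, 17291 mod 4 = 3, so the flip contributes -1; sign now +1
(17291/7): 17291 mod 7 = 1, so (17291/7) = (1/7)
reached (1/7) = 1, so the symbol is +1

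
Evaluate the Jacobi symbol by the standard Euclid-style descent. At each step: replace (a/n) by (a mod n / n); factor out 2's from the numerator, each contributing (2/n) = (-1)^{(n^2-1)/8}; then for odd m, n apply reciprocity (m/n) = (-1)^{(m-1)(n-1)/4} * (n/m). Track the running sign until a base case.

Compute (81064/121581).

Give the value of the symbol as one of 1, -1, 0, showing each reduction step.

81064 = 2^3·10133; (2/121581) = -1 since 121581 mod 8 = 5, so (81064/121581) = (-1)^3·(10133/121581); sign now -1
reciprocity: (10133/121581) = +1·(121581/10133) since 10133 mod 4 = 1, 121581 mod 4 = 1; sign now -1
(121581/10133) = (10118/10133)   [reduce mod 10133]
10118 = 2^1·5059; (2/10133) = -1 since 10133 mod 8 = 5, so (10118/10133) = (-1)^1·(5059/10133); sign now +1
reciprocity: (5059/10133) = +1·(10133/5059) since 5059 mod 4 = 3, 10133 mod 4 = 1; sign now +1
(10133/5059) = (15/5059)   [reduce mod 5059]
reciprocity: (15/5059) = -1·(5059/15) since 15 mod 4 = 3, 5059 mod 4 = 3; sign now -1
(5059/15) = (4/15)   [reduce mod 15]
4 = 2^2·1; (2/15) = +1 since 15 mod 8 = 7, so (4/15) = (+1)^2·(1/15); sign now -1
(1/15) = 1; final value = sign = -1

-1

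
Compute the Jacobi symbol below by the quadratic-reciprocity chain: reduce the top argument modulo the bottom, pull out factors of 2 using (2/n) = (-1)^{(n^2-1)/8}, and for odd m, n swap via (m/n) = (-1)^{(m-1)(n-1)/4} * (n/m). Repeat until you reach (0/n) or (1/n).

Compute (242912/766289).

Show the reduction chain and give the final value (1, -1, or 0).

242912 = 2^5·7591; (2/766289) = +1 since 766289 mod 8 = 1, so (242912/766289) = (+1)^5·(7591/766289); sign now +1
reciprocity: (7591/766289) = +1·(766289/7591) since 7591 mod 4 = 3, 766289 mod 4 = 1; sign now +1
(766289/7591) = (7189/7591)   [reduce mod 7591]
reciprocity: (7189/7591) = +1·(7591/7189) since 7189 mod 4 = 1, 7591 mod 4 = 3; sign now +1
(7591/7189) = (402/7189)   [reduce mod 7189]
402 = 2^1·201; (2/7189) = -1 since 7189 mod 8 = 5, so (402/7189) = (-1)^1·(201/7189); sign now -1
reciprocity: (201/7189) = +1·(7189/201) since 201 mod 4 = 1, 7189 mod 4 = 1; sign now -1
(7189/201) = (154/201)   [reduce mod 201]
154 = 2^1·77; (2/201) = +1 since 201 mod 8 = 1, so (154/201) = (+1)^1·(77/201); sign now -1
reciprocity: (77/201) = +1·(201/77) since 77 mod 4 = 1, 201 mod 4 = 1; sign now -1
(201/77) = (47/77)   [reduce mod 77]
reciprocity: (47/77) = +1·(77/47) since 47 mod 4 = 3, 77 mod 4 = 1; sign now -1
(77/47) = (30/47)   [reduce mod 47]
30 = 2^1·15; (2/47) = +1 since 47 mod 8 = 7, so (30/47) = (+1)^1·(15/47); sign now -1
reciprocity: (15/47) = -1·(47/15) since 15 mod 4 = 3, 47 mod 4 = 3; sign now +1
(47/15) = (2/15)   [reduce mod 15]
2 = 2^1·1; (2/15) = +1 since 15 mod 8 = 7, so (2/15) = (+1)^1·(1/15); sign now +1
(1/15) = 1; final value = sign = +1

1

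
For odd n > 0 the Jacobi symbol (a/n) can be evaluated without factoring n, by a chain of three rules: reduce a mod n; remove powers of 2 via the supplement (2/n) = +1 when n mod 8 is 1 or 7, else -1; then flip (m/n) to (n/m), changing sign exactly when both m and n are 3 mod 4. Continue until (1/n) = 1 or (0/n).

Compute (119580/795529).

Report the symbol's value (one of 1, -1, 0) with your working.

1

119580 = 2^2·29895; (2/795529) = +1 since 795529 mod 8 = 1, so (119580/795529) = (+1)^2·(29895/795529); sign now +1
reciprocity: (29895/795529) = +1·(795529/29895) since 29895 mod 4 = 3, 795529 mod 4 = 1; sign now +1
(795529/29895) = (18259/29895)   [reduce mod 29895]
reciprocity: (18259/29895) = -1·(29895/18259) since 18259 mod 4 = 3, 29895 mod 4 = 3; sign now -1
(29895/18259) = (11636/18259)   [reduce mod 18259]
11636 = 2^2·2909; (2/18259) = -1 since 18259 mod 8 = 3, so (11636/18259) = (-1)^2·(2909/18259); sign now -1
reciprocity: (2909/18259) = +1·(18259/2909) since 2909 mod 4 = 1, 18259 mod 4 = 3; sign now -1
(18259/2909) = (805/2909)   [reduce mod 2909]
reciprocity: (805/2909) = +1·(2909/805) since 805 mod 4 = 1, 2909 mod 4 = 1; sign now -1
(2909/805) = (494/805)   [reduce mod 805]
494 = 2^1·247; (2/805) = -1 since 805 mod 8 = 5, so (494/805) = (-1)^1·(247/805); sign now +1
reciprocity: (247/805) = +1·(805/247) since 247 mod 4 = 3, 805 mod 4 = 1; sign now +1
(805/247) = (64/247)   [reduce mod 247]
64 = 2^6·1; (2/247) = +1 since 247 mod 8 = 7, so (64/247) = (+1)^6·(1/247); sign now +1
(1/247) = 1; final value = sign = +1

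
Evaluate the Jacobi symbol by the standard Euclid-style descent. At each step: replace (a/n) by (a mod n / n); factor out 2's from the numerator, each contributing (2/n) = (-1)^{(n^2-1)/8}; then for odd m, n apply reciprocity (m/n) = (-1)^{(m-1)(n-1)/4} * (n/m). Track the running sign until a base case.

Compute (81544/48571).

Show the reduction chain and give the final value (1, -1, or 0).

(81544/48571): 81544 mod 48571 = 32973, so (81544/48571) = (32973/48571)
flip (32973/48571) -> (48571/32973): both odd, 32973 mod 4 = 1, 48571 mod 4 = 3, so the flip contributes +1; sign now +1
(48571/32973): 48571 mod 32973 = 15598, so (48571/32973) = (15598/32973)
factor out 2^1: 15598 = 2^1·7799; with 32973 mod 8 = 5, (2/32973) = -1; sign now -1; continue with (7799/32973)
flip (7799/32973) -> (32973/7799): both odd, 7799 mod 4 = 3, 32973 mod 4 = 1, so the flip contributes +1; sign now -1
(32973/7799): 32973 mod 7799 = 1777, so (32973/7799) = (1777/7799)
flip (1777/7799) -> (7799/1777): both odd, 1777 mod 4 = 1, 7799 mod 4 = 3, so the flip contributes +1; sign now -1
(7799/1777): 7799 mod 1777 = 691, so (7799/1777) = (691/1777)
flip (691/1777) -> (1777/691): both odd, 691 mod 4 = 3, 1777 mod 4 = 1, so the flip contributes +1; sign now -1
(1777/691): 1777 mod 691 = 395, so (1777/691) = (395/691)
flip (395/691) -> (691/395): both odd, 395 mod 4 = 3, 691 mod 4 = 3, so the flip contributes -1; sign now +1
(691/395): 691 mod 395 = 296, so (691/395) = (296/395)
factor out 2^3: 296 = 2^3·37; with 395 mod 8 = 3, (2/395) = -1; sign now -1; continue with (37/395)
flip (37/395) -> (395/37): both odd, 37 mod 4 = 1, 395 mod 4 = 3, so the flip contributes +1; sign now -1
(395/37): 395 mod 37 = 25, so (395/37) = (25/37)
flip (25/37) -> (37/25): both odd, 25 mod 4 = 1, 37 mod 4 = 1, so the flip contributes +1; sign now -1
(37/25): 37 mod 25 = 12, so (37/25) = (12/25)
factor out 2^2: 12 = 2^2·3; with 25 mod 8 = 1, (2/25) = +1; sign now -1; continue with (3/25)
flip (3/25) -> (25/3): both odd, 3 mod 4 = 3, 25 mod 4 = 1, so the flip contributes +1; sign now -1
(25/3): 25 mod 3 = 1, so (25/3) = (1/3)
reached (1/3) = 1, so the symbol is -1

-1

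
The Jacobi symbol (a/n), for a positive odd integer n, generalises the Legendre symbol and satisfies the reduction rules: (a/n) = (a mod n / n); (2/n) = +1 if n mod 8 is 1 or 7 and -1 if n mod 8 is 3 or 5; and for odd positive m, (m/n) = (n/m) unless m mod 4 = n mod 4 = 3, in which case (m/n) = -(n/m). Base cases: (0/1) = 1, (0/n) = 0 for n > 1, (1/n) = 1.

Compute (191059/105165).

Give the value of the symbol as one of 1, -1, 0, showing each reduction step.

(191059/105165) = (85894/105165)   [reduce mod 105165]
85894 = 2^1·42947; (2/105165) = -1 since 105165 mod 8 = 5, so (85894/105165) = (-1)^1·(42947/105165); sign now -1
reciprocity: (42947/105165) = +1·(105165/42947) since 42947 mod 4 = 3, 105165 mod 4 = 1; sign now -1
(105165/42947) = (19271/42947)   [reduce mod 42947]
reciprocity: (19271/42947) = -1·(42947/19271) since 19271 mod 4 = 3, 42947 mod 4 = 3; sign now +1
(42947/19271) = (4405/19271)   [reduce mod 19271]
reciprocity: (4405/19271) = +1·(19271/4405) since 4405 mod 4 = 1, 19271 mod 4 = 3; sign now +1
(19271/4405) = (1651/4405)   [reduce mod 4405]
reciprocity: (1651/4405) = +1·(4405/1651) since 1651 mod 4 = 3, 4405 mod 4 = 1; sign now +1
(4405/1651) = (1103/1651)   [reduce mod 1651]
reciprocity: (1103/1651) = -1·(1651/1103) since 1103 mod 4 = 3, 1651 mod 4 = 3; sign now -1
(1651/1103) = (548/1103)   [reduce mod 1103]
548 = 2^2·137; (2/1103) = +1 since 1103 mod 8 = 7, so (548/1103) = (+1)^2·(137/1103); sign now -1
reciprocity: (137/1103) = +1·(1103/137) since 137 mod 4 = 1, 1103 mod 4 = 3; sign now -1
(1103/137) = (7/137)   [reduce mod 137]
reciprocity: (7/137) = +1·(137/7) since 7 mod 4 = 3, 137 mod 4 = 1; sign now -1
(137/7) = (4/7)   [reduce mod 7]
4 = 2^2·1; (2/7) = +1 since 7 mod 8 = 7, so (4/7) = (+1)^2·(1/7); sign now -1
(1/7) = 1; final value = sign = -1

-1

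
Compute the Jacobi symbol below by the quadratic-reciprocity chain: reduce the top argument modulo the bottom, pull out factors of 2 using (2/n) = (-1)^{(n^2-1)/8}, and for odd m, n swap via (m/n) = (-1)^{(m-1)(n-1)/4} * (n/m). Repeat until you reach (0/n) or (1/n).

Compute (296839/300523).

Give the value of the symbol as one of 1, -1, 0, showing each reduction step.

-1

reciprocity: (296839/300523) = -1·(300523/296839) since 296839 mod 4 = 3, 300523 mod 4 = 3; sign now -1
(300523/296839) = (3684/296839)   [reduce mod 296839]
3684 = 2^2·921; (2/296839) = +1 since 296839 mod 8 = 7, so (3684/296839) = (+1)^2·(921/296839); sign now -1
reciprocity: (921/296839) = +1·(296839/921) since 921 mod 4 = 1, 296839 mod 4 = 3; sign now -1
(296839/921) = (277/921)   [reduce mod 921]
reciprocity: (277/921) = +1·(921/277) since 277 mod 4 = 1, 921 mod 4 = 1; sign now -1
(921/277) = (90/277)   [reduce mod 277]
90 = 2^1·45; (2/277) = -1 since 277 mod 8 = 5, so (90/277) = (-1)^1·(45/277); sign now +1
reciprocity: (45/277) = +1·(277/45) since 45 mod 4 = 1, 277 mod 4 = 1; sign now +1
(277/45) = (7/45)   [reduce mod 45]
reciprocity: (7/45) = +1·(45/7) since 7 mod 4 = 3, 45 mod 4 = 1; sign now +1
(45/7) = (3/7)   [reduce mod 7]
reciprocity: (3/7) = -1·(7/3) since 3 mod 4 = 3, 7 mod 4 = 3; sign now -1
(7/3) = (1/3)   [reduce mod 3]
(1/3) = 1; final value = sign = -1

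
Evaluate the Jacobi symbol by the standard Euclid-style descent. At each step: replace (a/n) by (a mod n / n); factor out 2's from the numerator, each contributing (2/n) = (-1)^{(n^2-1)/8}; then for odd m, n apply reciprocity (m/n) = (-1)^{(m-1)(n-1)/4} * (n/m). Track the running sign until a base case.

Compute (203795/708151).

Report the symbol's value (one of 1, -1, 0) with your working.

-1

flip (203795/708151) -> (708151/203795): both odd, 203795 mod 4 = 3, 708151 mod 4 = 3, so the flip contributes -1; sign now -1
(708151/203795): 708151 mod 203795 = 96766, so (708151/203795) = (96766/203795)
factor out 2^1: 96766 = 2^1·48383; with 203795 mod 8 = 3, (2/203795) = -1; sign now +1; continue with (48383/203795)
flip (48383/203795) -> (203795/48383): both odd, 48383 mod 4 = 3, 203795 mod 4 = 3, so the flip contributes -1; sign now -1
(203795/48383): 203795 mod 48383 = 10263, so (203795/48383) = (10263/48383)
flip (10263/48383) -> (48383/10263): both odd, 10263 mod 4 = 3, 48383 mod 4 = 3, so the flip contributes -1; sign now +1
(48383/10263): 48383 mod 10263 = 7331, so (48383/10263) = (7331/10263)
flip (7331/10263) -> (10263/7331): both odd, 7331 mod 4 = 3, 10263 mod 4 = 3, so the flip contributes -1; sign now -1
(10263/7331): 10263 mod 7331 = 2932, so (10263/7331) = (2932/7331)
factor out 2^2: 2932 = 2^2·733; with 7331 mod 8 = 3, (2/7331) = -1; sign now -1; continue with (733/7331)
flip (733/7331) -> (7331/733): both odd, 733 mod 4 = 1, 7331 mod 4 = 3, so the flip contributes +1; sign now -1
(7331/733): 7331 mod 733 = 1, so (7331/733) = (1/733)
reached (1/733) = 1, so the symbol is -1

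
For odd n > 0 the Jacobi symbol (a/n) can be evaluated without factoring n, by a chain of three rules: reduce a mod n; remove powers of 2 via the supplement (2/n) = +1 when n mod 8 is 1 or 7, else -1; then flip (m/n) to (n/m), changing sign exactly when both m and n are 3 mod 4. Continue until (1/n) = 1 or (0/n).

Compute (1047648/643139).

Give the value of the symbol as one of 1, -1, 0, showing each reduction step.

(1047648/643139): 1047648 mod 643139 = 404509, so (1047648/643139) = (404509/643139)
flip (404509/643139) -> (643139/404509): both odd, 404509 mod 4 = 1, 643139 mod 4 = 3, so the flip contributes +1; sign now +1
(643139/404509): 643139 mod 404509 = 238630, so (643139/404509) = (238630/404509)
factor out 2^1: 238630 = 2^1·119315; with 404509 mod 8 = 5, (2/404509) = -1; sign now -1; continue with (119315/404509)
flip (119315/404509) -> (404509/119315): both odd, 119315 mod 4 = 3, 404509 mod 4 = 1, so the flip contributes +1; sign now -1
(404509/119315): 404509 mod 119315 = 46564, so (404509/119315) = (46564/119315)
factor out 2^2: 46564 = 2^2·11641; with 119315 mod 8 = 3, (2/119315) = -1; sign now -1; continue with (11641/119315)
flip (11641/119315) -> (119315/11641): both odd, 11641 mod 4 = 1, 119315 mod 4 = 3, so the flip contributes +1; sign now -1
(119315/11641): 119315 mod 11641 = 2905, so (119315/11641) = (2905/11641)
flip (2905/11641) -> (11641/2905): both odd, 2905 mod 4 = 1, 11641 mod 4 = 1, so the flip contributes +1; sign now -1
(11641/2905): 11641 mod 2905 = 21, so (11641/2905) = (21/2905)
flip (21/2905) -> (2905/21): both odd, 21 mod 4 = 1, 2905 mod 4 = 1, so the flip contributes +1; sign now -1
(2905/21): 2905 mod 21 = 7, so (2905/21) = (7/21)
flip (7/21) -> (21/7): both odd, 7 mod 4 = 3, 21 mod 4 = 1, so the flip contributes +1; sign now -1
(21/7): 21 mod 7 = 0, so (21/7) = (0/7)
reached (0/7); gcd(a, n) > 1, so (0/7) = 0 and the symbol is 0

0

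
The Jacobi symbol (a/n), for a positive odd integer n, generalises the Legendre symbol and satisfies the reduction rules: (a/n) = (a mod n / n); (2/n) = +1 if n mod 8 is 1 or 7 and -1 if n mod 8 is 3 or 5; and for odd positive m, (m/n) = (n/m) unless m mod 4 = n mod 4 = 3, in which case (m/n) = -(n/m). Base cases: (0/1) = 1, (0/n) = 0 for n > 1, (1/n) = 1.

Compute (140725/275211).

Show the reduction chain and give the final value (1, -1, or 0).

flip (140725/275211) -> (275211/140725): both odd, 140725 mod 4 = 1, 275211 mod 4 = 3, so the flip contributes +1; sign now +1
(275211/140725): 275211 mod 140725 = 134486, so (275211/140725) = (134486/140725)
factor out 2^1: 134486 = 2^1·67243; with 140725 mod 8 = 5, (2/140725) = -1; sign now -1; continue with (67243/140725)
flip (67243/140725) -> (140725/67243): both odd, 67243 mod 4 = 3, 140725 mod 4 = 1, so the flip contributes +1; sign now -1
(140725/67243): 140725 mod 67243 = 6239, so (140725/67243) = (6239/67243)
flip (6239/67243) -> (67243/6239): both odd, 6239 mod 4 = 3, 67243 mod 4 = 3, so the flip contributes -1; sign now +1
(67243/6239): 67243 mod 6239 = 4853, so (67243/6239) = (4853/6239)
flip (4853/6239) -> (6239/4853): both odd, 4853 mod 4 = 1, 6239 mod 4 = 3, so the flip contributes +1; sign now +1
(6239/4853): 6239 mod 4853 = 1386, so (6239/4853) = (1386/4853)
factor out 2^1: 1386 = 2^1·693; with 4853 mod 8 = 5, (2/4853) = -1; sign now -1; continue with (693/4853)
flip (693/4853) -> (4853/693): both odd, 693 mod 4 = 1, 4853 mod 4 = 1, so the flip contributes +1; sign now -1
(4853/693): 4853 mod 693 = 2, so (4853/693) = (2/693)
factor out 2^1: 2 = 2^1·1; with 693 mod 8 = 5, (2/693) = -1; sign now +1; continue with (1/693)
reached (1/693) = 1, so the symbol is +1

1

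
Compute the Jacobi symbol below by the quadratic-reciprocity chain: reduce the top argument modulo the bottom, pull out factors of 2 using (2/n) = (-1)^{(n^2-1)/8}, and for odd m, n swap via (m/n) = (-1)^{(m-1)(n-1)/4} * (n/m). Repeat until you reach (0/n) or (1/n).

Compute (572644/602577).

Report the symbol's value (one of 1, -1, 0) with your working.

-1

factor out 2^2: 572644 = 2^2·143161; with 602577 mod 8 = 1, (2/602577) = +1; sign now +1; continue with (143161/602577)
flip (143161/602577) -> (602577/143161): both odd, 143161 mod 4 = 1, 602577 mod 4 = 1, so the flip contributes +1; sign now +1
(602577/143161): 602577 mod 143161 = 29933, so (602577/143161) = (29933/143161)
flip (29933/143161) -> (143161/29933): both odd, 29933 mod 4 = 1, 143161 mod 4 = 1, so the flip contributes +1; sign now +1
(143161/29933): 143161 mod 29933 = 23429, so (143161/29933) = (23429/29933)
flip (23429/29933) -> (29933/23429): both odd, 23429 mod 4 = 1, 29933 mod 4 = 1, so the flip contributes +1; sign now +1
(29933/23429): 29933 mod 23429 = 6504, so (29933/23429) = (6504/23429)
factor out 2^3: 6504 = 2^3·813; with 23429 mod 8 = 5, (2/23429) = -1; sign now -1; continue with (813/23429)
flip (813/23429) -> (23429/813): both odd, 813 mod 4 = 1, 23429 mod 4 = 1, so the flip contributes +1; sign now -1
(23429/813): 23429 mod 813 = 665, so (23429/813) = (665/813)
flip (665/813) -> (813/665): both odd, 665 mod 4 = 1, 813 mod 4 = 1, so the flip contributes +1; sign now -1
(813/665): 813 mod 665 = 148, so (813/665) = (148/665)
factor out 2^2: 148 = 2^2·37; with 665 mod 8 = 1, (2/665) = +1; sign now -1; continue with (37/665)
flip (37/665) -> (665/37): both odd, 37 mod 4 = 1, 665 mod 4 = 1, so the flip contributes +1; sign now -1
(665/37): 665 mod 37 = 36, so (665/37) = (36/37)
factor out 2^2: 36 = 2^2·9; with 37 mod 8 = 5, (2/37) = -1; sign now -1; continue with (9/37)
flip (9/37) -> (37/9): both odd, 9 mod 4 = 1, 37 mod 4 = 1, so the flip contributes +1; sign now -1
(37/9): 37 mod 9 = 1, so (37/9) = (1/9)
reached (1/9) = 1, so the symbol is -1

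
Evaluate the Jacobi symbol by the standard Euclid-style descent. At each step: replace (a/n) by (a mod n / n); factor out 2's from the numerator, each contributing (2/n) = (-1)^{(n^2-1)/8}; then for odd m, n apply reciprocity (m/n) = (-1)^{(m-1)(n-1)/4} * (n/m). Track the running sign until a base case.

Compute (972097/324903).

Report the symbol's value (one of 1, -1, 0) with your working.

-1

(972097/324903): 972097 mod 324903 = 322291, so (972097/324903) = (322291/324903)
flip (322291/324903) -> (324903/322291): both odd, 322291 mod 4 = 3, 324903 mod 4 = 3, so the flip contributes -1; sign now -1
(324903/322291): 324903 mod 322291 = 2612, so (324903/322291) = (2612/322291)
factor out 2^2: 2612 = 2^2·653; with 322291 mod 8 = 3, (2/322291) = -1; sign now -1; continue with (653/322291)
flip (653/322291) -> (322291/653): both odd, 653 mod 4 = 1, 322291 mod 4 = 3, so the flip contributes +1; sign now -1
(322291/653): 322291 mod 653 = 362, so (322291/653) = (362/653)
factor out 2^1: 362 = 2^1·181; with 653 mod 8 = 5, (2/653) = -1; sign now +1; continue with (181/653)
flip (181/653) -> (653/181): both odd, 181 mod 4 = 1, 653 mod 4 = 1, so the flip contributes +1; sign now +1
(653/181): 653 mod 181 = 110, so (653/181) = (110/181)
factor out 2^1: 110 = 2^1·55; with 181 mod 8 = 5, (2/181) = -1; sign now -1; continue with (55/181)
flip (55/181) -> (181/55): both odd, 55 mod 4 = 3, 181 mod 4 = 1, so the flip contributes +1; sign now -1
(181/55): 181 mod 55 = 16, so (181/55) = (16/55)
factor out 2^4: 16 = 2^4·1; with 55 mod 8 = 7, (2/55) = +1; sign now -1; continue with (1/55)
reached (1/55) = 1, so the symbol is -1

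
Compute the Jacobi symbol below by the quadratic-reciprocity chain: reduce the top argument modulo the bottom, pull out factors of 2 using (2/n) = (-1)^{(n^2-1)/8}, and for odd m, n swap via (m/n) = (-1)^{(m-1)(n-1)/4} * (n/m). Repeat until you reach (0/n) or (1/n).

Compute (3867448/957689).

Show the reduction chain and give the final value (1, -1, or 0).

(3867448/957689) = (36692/957689)   [reduce mod 957689]
36692 = 2^2·9173; (2/957689) = +1 since 957689 mod 8 = 1, so (36692/957689) = (+1)^2·(9173/957689); sign now +1
reciprocity: (9173/957689) = +1·(957689/9173) since 9173 mod 4 = 1, 957689 mod 4 = 1; sign now +1
(957689/9173) = (3697/9173)   [reduce mod 9173]
reciprocity: (3697/9173) = +1·(9173/3697) since 3697 mod 4 = 1, 9173 mod 4 = 1; sign now +1
(9173/3697) = (1779/3697)   [reduce mod 3697]
reciprocity: (1779/3697) = +1·(3697/1779) since 1779 mod 4 = 3, 3697 mod 4 = 1; sign now +1
(3697/1779) = (139/1779)   [reduce mod 1779]
reciprocity: (139/1779) = -1·(1779/139) since 139 mod 4 = 3, 1779 mod 4 = 3; sign now -1
(1779/139) = (111/139)   [reduce mod 139]
reciprocity: (111/139) = -1·(139/111) since 111 mod 4 = 3, 139 mod 4 = 3; sign now +1
(139/111) = (28/111)   [reduce mod 111]
28 = 2^2·7; (2/111) = +1 since 111 mod 8 = 7, so (28/111) = (+1)^2·(7/111); sign now +1
reciprocity: (7/111) = -1·(111/7) since 7 mod 4 = 3, 111 mod 4 = 3; sign now -1
(111/7) = (6/7)   [reduce mod 7]
6 = 2^1·3; (2/7) = +1 since 7 mod 8 = 7, so (6/7) = (+1)^1·(3/7); sign now -1
reciprocity: (3/7) = -1·(7/3) since 3 mod 4 = 3, 7 mod 4 = 3; sign now +1
(7/3) = (1/3)   [reduce mod 3]
(1/3) = 1; final value = sign = +1

1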